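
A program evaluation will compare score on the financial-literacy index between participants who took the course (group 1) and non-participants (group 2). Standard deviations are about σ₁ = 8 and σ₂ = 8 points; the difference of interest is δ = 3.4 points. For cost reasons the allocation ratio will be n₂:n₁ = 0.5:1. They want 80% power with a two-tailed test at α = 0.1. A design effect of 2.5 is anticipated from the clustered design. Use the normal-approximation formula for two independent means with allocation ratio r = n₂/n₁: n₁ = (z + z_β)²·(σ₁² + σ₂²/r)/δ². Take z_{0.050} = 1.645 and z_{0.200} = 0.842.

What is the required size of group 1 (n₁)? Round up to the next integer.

n₁ = (z_{α/2} + z_β)² · (σ₁² + σ₂²/r) / δ²
   = (1.645 + 0.842)² · (8² + 8²/0.5) / 3.4²
   = 6.1852 · (64 + 128) / 11.56
   = 6.1852 · 192 / 11.56
   = 102.73
Design effect: 2.5 × 102.73 = 256.82.
Round up → n₁ = 257; n₂ = r·n₁ = 0.5 × 257 = 129.

n₁ = 257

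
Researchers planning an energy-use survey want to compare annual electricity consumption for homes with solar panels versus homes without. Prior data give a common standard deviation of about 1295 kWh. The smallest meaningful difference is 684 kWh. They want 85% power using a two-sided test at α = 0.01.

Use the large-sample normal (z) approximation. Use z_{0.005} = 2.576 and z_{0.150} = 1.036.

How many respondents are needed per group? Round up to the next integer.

n = (z_{α/2} + z_β)² · (σ₁² + σ₂²) / δ²
  = (2.576 + 1.036)² · (2·1295² = 3354050) / 684²
  = 13.0465 · 3354050 / 467856
  = 93.53
Round up → n = 94 per group.

n = 94 per group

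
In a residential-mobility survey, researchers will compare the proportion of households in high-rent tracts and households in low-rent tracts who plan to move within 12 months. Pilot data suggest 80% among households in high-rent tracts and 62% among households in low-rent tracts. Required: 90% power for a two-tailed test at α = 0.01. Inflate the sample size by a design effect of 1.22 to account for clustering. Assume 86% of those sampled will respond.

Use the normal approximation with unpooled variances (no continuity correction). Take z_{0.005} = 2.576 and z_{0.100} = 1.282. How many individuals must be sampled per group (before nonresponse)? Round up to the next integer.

n = (z_{α/2} + z_β)² · [p₁(1−p₁) + p₂(1−p₂)] / (p₁ − p₂)²
  = (2.576 + 1.282)² · (0.80·0.20 + 0.62·0.38) / (0.18)²
  = (3.858)² · (0.1600 + 0.2356) / 0.0324
  = 14.8842 · 0.3956 / 0.0324
  = 181.73
Design effect: 1.22 × 181.73 = 221.72.
Adjust for 86% response: 221.72 / 0.86 = 257.81.
Round up → n = 258 per group.

n = 258 per group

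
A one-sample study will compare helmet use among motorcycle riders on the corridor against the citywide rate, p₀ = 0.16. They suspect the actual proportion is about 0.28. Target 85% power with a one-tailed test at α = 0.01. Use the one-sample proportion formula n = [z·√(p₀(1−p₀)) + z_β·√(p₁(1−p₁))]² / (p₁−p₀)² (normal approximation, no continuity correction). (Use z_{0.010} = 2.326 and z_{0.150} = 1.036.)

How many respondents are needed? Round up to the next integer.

n = 121

n = [z_α·√(p₀q₀) + z_β·√(p₁q₁)]² / (p₁ − p₀)²
  = [2.326·√(0.16·0.84) + 1.036·√(0.28·0.72)]² / (0.12)²
  = [2.326·0.3666 + 1.036·0.4490]² / 0.0144
  = [1.3179]² / 0.0144
  = 120.61
Round up → n = 121.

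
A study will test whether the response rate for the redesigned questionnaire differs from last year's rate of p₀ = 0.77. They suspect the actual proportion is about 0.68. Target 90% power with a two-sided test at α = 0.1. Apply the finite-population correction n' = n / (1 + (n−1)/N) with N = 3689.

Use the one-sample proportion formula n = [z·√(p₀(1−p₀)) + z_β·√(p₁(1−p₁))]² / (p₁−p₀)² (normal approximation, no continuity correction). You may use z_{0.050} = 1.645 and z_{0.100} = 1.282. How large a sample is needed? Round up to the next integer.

n = [z_{α/2}·√(p₀q₀) + z_β·√(p₁q₁)]² / (p₁ − p₀)²
  = [1.645·√(0.77·0.23) + 1.282·√(0.68·0.32)]² / (-0.09)²
  = [1.645·0.4208 + 1.282·0.4665]² / 0.0081
  = [1.2903]² / 0.0081
  = 205.54
Finite-population correction (N = 3689): 205.54 / (1 + (205.54 − 1)/3689) = 194.74.
Round up → n = 195.

n = 195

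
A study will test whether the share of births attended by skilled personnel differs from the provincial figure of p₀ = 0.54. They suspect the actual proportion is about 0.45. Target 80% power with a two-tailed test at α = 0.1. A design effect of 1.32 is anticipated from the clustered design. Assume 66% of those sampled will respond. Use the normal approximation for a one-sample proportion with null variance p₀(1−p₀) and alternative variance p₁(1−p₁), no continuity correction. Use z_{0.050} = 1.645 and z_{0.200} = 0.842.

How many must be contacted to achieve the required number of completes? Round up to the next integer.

n = 379

n = [z_{α/2}·√(p₀q₀) + z_β·√(p₁q₁)]² / (p₁ − p₀)²
  = [1.645·√(0.54·0.46) + 0.842·√(0.45·0.55)]² / (-0.09)²
  = [1.645·0.4984 + 0.842·0.4975]² / 0.0081
  = [1.2388]² / 0.0081
  = 189.45
Design effect: 1.32 × 189.45 = 250.07.
Adjust for 66% response: 250.07 / 0.66 = 378.89.
Round up → n = 379.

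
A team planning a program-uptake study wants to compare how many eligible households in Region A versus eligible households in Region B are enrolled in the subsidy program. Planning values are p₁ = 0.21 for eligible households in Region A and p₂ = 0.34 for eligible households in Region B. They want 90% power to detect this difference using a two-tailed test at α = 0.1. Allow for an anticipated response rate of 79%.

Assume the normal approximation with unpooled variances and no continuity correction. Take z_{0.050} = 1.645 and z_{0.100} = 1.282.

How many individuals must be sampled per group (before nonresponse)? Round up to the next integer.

n = (z_{α/2} + z_β)² · [p₁(1−p₁) + p₂(1−p₂)] / (p₁ − p₂)²
  = (1.645 + 1.282)² · (0.21·0.79 + 0.34·0.66) / (-0.13)²
  = (2.927)² · (0.1659 + 0.2244) / 0.0169
  = 8.5673 · 0.3903 / 0.0169
  = 197.86
Adjust for 79% response: 197.86 / 0.79 = 250.46.
Round up → n = 251 per group.

n = 251 per group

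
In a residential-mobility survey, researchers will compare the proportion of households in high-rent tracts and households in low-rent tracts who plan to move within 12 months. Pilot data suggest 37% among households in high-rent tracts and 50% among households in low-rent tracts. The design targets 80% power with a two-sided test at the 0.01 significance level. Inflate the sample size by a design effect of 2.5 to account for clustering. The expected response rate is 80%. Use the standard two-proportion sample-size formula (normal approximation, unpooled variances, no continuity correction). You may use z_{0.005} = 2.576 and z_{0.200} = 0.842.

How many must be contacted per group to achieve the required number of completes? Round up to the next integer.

n = 1044 per group

n = (z_{α/2} + z_β)² · [p₁(1−p₁) + p₂(1−p₂)] / (p₁ − p₂)²
  = (2.576 + 0.842)² · (0.37·0.63 + 0.50·0.50) / (-0.13)²
  = (3.418)² · (0.2331 + 0.2500) / 0.0169
  = 11.6827 · 0.4831 / 0.0169
  = 333.96
Design effect: 2.5 × 333.96 = 834.90.
Adjust for 80% response: 834.90 / 0.80 = 1043.62.
Round up → n = 1044 per group.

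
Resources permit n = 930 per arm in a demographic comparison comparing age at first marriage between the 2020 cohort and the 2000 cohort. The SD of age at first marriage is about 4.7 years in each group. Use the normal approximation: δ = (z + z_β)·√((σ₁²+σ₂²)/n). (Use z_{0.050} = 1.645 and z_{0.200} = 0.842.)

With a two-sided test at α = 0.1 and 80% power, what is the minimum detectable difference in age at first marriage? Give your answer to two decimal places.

δ = (z_{α/2} + z_β) · √((σ₁²+σ₂²)/n)
  = (1.645 + 0.842) · √(44.18/930)
  = 2.487 · √0.04751
  = 2.487 · 0.2180
  = 0.5421

Minimum detectable difference ≈ 0.54 years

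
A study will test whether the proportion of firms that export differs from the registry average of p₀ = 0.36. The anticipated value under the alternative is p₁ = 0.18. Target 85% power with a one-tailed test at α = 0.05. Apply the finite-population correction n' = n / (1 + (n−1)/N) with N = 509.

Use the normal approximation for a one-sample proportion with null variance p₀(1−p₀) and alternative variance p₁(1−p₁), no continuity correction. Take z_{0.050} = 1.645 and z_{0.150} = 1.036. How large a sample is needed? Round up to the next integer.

n = 41

n = [z_α·√(p₀q₀) + z_β·√(p₁q₁)]² / (p₁ − p₀)²
  = [1.645·√(0.36·0.64) + 1.036·√(0.18·0.82)]² / (-0.18)²
  = [1.645·0.4800 + 1.036·0.3842]² / 0.0324
  = [1.1876]² / 0.0324
  = 43.53
Finite-population correction (N = 509): 43.53 / (1 + (43.53 − 1)/509) = 40.17.
Round up → n = 41.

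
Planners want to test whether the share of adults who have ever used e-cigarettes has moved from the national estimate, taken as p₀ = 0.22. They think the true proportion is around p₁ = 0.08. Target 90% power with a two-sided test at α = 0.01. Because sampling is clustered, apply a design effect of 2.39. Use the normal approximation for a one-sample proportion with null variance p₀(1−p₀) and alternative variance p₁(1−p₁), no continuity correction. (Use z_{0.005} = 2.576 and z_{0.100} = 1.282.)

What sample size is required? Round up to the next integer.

n = 245

n = [z_{α/2}·√(p₀q₀) + z_β·√(p₁q₁)]² / (p₁ − p₀)²
  = [2.576·√(0.22·0.78) + 1.282·√(0.08·0.92)]² / (-0.14)²
  = [2.576·0.4142 + 1.282·0.2713]² / 0.0196
  = [1.4149]² / 0.0196
  = 102.14
Design effect: 2.39 × 102.14 = 244.11.
Round up → n = 245.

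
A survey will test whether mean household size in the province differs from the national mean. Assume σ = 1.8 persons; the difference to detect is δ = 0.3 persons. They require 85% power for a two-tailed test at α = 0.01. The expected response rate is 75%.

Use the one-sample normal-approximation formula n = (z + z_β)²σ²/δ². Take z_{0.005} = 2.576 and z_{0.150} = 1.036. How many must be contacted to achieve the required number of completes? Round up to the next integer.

n = 627

n = (z_{α/2} + z_β)² · σ² / δ²
  = (2.576 + 1.036)² · 1.8² / 0.3²
  = 13.0465 · 3.24 / 0.09
  = 469.68
Adjust for 75% response: 469.68 / 0.75 = 626.23.
Round up → n = 627.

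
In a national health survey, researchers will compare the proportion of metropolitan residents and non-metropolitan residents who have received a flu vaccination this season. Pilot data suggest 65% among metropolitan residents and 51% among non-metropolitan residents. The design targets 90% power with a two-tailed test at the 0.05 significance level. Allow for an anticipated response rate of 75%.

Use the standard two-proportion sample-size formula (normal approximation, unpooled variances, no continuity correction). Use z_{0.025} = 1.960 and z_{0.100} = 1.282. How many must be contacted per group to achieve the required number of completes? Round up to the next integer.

n = 342 per group

n = (z_{α/2} + z_β)² · [p₁(1−p₁) + p₂(1−p₂)] / (p₁ − p₂)²
  = (1.960 + 1.282)² · (0.65·0.35 + 0.51·0.49) / (0.14)²
  = (3.242)² · (0.2275 + 0.2499) / 0.0196
  = 10.5106 · 0.4774 / 0.0196
  = 256.01
Adjust for 75% response: 256.01 / 0.75 = 341.34.
Round up → n = 342 per group.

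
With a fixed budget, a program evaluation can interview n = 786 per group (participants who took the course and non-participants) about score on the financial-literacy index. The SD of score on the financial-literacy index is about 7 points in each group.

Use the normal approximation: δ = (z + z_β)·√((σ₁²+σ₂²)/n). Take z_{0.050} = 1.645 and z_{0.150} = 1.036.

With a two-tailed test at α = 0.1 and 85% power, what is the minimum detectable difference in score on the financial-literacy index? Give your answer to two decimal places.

Minimum detectable difference ≈ 0.95 points

δ = (z_{α/2} + z_β) · √((σ₁²+σ₂²)/n)
  = (1.645 + 1.036) · √(98/786)
  = 2.681 · √0.12468
  = 2.681 · 0.3531
  = 0.9467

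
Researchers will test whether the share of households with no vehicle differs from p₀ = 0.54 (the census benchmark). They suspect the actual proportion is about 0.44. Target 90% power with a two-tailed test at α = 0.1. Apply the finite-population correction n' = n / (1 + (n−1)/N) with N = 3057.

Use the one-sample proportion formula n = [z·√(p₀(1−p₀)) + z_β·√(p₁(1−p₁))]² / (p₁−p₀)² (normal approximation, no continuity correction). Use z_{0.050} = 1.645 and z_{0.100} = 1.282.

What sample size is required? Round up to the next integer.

n = 199

n = [z_{α/2}·√(p₀q₀) + z_β·√(p₁q₁)]² / (p₁ − p₀)²
  = [1.645·√(0.54·0.46) + 1.282·√(0.44·0.56)]² / (-0.10)²
  = [1.645·0.4984 + 1.282·0.4964]² / 0.0100
  = [1.4562]² / 0.0100
  = 212.06
Finite-population correction (N = 3057): 212.06 / (1 + (212.06 − 1)/3057) = 198.37.
Round up → n = 199.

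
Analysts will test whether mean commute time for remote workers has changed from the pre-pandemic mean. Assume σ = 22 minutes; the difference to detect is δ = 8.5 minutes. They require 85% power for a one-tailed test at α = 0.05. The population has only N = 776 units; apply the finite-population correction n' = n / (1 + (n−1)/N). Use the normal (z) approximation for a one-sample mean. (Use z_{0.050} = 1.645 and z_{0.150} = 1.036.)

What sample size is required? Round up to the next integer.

n = (z_α + z_β)² · σ² / δ²
  = (1.645 + 1.036)² · 22² / 8.5²
  = 7.1878 · 484 / 72.25
  = 48.15
Finite-population correction (N = 776): 48.15 / (1 + (48.15 − 1)/776) = 45.39.
Round up → n = 46.

n = 46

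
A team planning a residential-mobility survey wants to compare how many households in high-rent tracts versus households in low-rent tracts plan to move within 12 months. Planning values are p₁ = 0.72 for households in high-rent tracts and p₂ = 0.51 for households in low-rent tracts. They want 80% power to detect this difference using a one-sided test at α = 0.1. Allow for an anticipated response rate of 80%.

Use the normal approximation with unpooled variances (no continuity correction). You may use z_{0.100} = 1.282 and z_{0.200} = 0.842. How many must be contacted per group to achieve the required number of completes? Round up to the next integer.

n = (z_α + z_β)² · [p₁(1−p₁) + p₂(1−p₂)] / (p₁ − p₂)²
  = (1.282 + 0.842)² · (0.72·0.28 + 0.51·0.49) / (0.21)²
  = (2.124)² · (0.2016 + 0.2499) / 0.0441
  = 4.5114 · 0.4515 / 0.0441
  = 46.19
Adjust for 80% response: 46.19 / 0.80 = 57.73.
Round up → n = 58 per group.

n = 58 per group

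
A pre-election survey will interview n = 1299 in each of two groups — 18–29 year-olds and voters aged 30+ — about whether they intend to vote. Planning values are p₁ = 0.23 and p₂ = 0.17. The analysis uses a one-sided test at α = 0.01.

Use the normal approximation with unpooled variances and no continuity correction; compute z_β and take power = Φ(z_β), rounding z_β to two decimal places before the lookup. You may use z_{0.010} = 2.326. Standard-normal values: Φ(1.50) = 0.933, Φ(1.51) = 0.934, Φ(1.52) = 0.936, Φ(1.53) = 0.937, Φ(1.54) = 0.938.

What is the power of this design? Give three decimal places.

z_β = |p₁−p₂|·√(n/[p₁q₁+p₂q₂]) − z_α
    = 0.06 · √(1299/0.3182) − 2.326
    = 0.06 · 63.8932 − 2.326
    = 3.8336 − 2.326 = 1.5076 → 1.51
Power = Φ(1.51) = 0.934.

Power ≈ 0.934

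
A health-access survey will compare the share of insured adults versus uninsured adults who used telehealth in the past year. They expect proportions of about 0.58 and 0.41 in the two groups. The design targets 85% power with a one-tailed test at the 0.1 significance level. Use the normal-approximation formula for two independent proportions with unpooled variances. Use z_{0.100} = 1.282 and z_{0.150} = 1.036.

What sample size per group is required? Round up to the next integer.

n = (z_α + z_β)² · [p₁(1−p₁) + p₂(1−p₂)] / (p₁ − p₂)²
  = (1.282 + 1.036)² · (0.58·0.42 + 0.41·0.59) / (0.17)²
  = (2.318)² · (0.2436 + 0.2419) / 0.0289
  = 5.3731 · 0.4855 / 0.0289
  = 90.26
Round up → n = 91 per group.

n = 91 per group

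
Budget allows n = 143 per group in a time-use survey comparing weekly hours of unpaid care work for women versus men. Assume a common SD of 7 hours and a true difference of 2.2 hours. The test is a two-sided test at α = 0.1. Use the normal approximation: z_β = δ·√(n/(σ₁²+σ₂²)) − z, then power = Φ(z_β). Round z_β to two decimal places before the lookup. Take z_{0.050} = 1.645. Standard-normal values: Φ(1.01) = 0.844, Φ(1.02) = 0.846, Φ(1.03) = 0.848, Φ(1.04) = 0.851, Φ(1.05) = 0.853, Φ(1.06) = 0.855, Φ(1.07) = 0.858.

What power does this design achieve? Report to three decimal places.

Power ≈ 0.844

z_β = δ·√(n/(σ₁²+σ₂²)) − z_{α/2}
    = 2.2 · √(143/98) − 1.645
    = 2.2 · 1.20797 − 1.645
    = 2.6575 − 1.645 = 1.0125 → 1.01
Power = Φ(1.01) = 0.844.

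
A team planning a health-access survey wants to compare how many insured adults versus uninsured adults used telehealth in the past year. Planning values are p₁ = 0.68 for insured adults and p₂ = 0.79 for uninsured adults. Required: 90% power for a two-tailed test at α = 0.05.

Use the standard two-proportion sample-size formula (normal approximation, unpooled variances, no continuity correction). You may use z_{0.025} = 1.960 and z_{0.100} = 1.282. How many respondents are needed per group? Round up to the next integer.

n = 334 per group

n = (z_{α/2} + z_β)² · [p₁(1−p₁) + p₂(1−p₂)] / (p₁ − p₂)²
  = (1.960 + 1.282)² · (0.68·0.32 + 0.79·0.21) / (-0.11)²
  = (3.242)² · (0.2176 + 0.1659) / 0.0121
  = 10.5106 · 0.3835 / 0.0121
  = 333.12
Round up → n = 334 per group.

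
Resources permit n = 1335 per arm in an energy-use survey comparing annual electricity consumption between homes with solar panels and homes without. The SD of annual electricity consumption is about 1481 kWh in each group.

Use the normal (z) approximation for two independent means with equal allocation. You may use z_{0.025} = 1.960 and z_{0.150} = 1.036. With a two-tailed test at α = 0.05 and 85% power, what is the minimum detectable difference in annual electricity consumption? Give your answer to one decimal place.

δ = (z_{α/2} + z_β) · √((σ₁²+σ₂²)/n)
  = (1.960 + 1.036) · √(4386722/1335)
  = 2.996 · √3285.9
  = 2.996 · 57.3231
  = 171.7399

Minimum detectable difference ≈ 171.7 kWh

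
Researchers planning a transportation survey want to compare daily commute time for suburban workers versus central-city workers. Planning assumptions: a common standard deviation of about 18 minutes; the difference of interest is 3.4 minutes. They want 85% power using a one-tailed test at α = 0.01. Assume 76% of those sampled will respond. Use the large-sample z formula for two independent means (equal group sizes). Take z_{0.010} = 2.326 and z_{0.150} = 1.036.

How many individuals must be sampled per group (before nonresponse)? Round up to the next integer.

n = 834 per group

n = (z_α + z_β)² · (σ₁² + σ₂²) / δ²
  = (2.326 + 1.036)² · (2·18² = 648) / 3.4²
  = 11.3030 · 648 / 11.56
  = 633.60
Adjust for 76% response: 633.60 / 0.76 = 833.68.
Round up → n = 834 per group.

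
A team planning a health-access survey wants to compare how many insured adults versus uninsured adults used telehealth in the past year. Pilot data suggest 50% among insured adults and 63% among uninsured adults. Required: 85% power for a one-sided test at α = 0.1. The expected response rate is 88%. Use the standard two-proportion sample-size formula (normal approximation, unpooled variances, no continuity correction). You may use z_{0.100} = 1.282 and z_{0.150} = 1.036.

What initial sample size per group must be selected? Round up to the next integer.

n = 175 per group

n = (z_α + z_β)² · [p₁(1−p₁) + p₂(1−p₂)] / (p₁ − p₂)²
  = (1.282 + 1.036)² · (0.50·0.50 + 0.63·0.37) / (-0.13)²
  = (2.318)² · (0.2500 + 0.2331) / 0.0169
  = 5.3731 · 0.4831 / 0.0169
  = 153.60
Adjust for 88% response: 153.60 / 0.88 = 174.54.
Round up → n = 175 per group.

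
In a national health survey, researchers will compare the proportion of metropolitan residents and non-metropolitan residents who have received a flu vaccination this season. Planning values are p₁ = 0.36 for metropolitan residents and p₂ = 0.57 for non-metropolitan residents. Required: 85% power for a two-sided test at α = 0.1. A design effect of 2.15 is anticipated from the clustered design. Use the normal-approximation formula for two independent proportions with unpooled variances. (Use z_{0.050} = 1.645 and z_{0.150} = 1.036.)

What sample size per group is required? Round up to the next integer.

n = 167 per group

n = (z_{α/2} + z_β)² · [p₁(1−p₁) + p₂(1−p₂)] / (p₁ − p₂)²
  = (1.645 + 1.036)² · (0.36·0.64 + 0.57·0.43) / (-0.21)²
  = (2.681)² · (0.2304 + 0.2451) / 0.0441
  = 7.1878 · 0.4755 / 0.0441
  = 77.50
Design effect: 2.15 × 77.50 = 166.63.
Round up → n = 167 per group.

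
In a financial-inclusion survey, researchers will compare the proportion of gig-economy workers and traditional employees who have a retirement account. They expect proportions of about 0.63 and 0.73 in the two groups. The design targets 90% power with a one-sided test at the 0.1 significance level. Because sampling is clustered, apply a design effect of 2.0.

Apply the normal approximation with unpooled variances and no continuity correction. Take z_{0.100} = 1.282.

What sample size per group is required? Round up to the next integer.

n = (z_α + z_β)² · [p₁(1−p₁) + p₂(1−p₂)] / (p₁ − p₂)²
  = (1.282 + 1.282)² · (0.63·0.37 + 0.73·0.27) / (-0.10)²
  = (2.564)² · (0.2331 + 0.1971) / 0.0100
  = 6.5741 · 0.4302 / 0.0100
  = 282.82
Design effect: 2.0 × 282.82 = 565.64.
Round up → n = 566 per group.

n = 566 per group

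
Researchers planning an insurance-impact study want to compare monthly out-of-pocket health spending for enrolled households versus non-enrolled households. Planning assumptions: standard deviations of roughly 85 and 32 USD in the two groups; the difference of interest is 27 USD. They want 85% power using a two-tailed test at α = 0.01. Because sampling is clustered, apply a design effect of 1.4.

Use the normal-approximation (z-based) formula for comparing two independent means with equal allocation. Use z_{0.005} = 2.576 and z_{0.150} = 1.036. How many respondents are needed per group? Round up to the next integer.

n = (z_{α/2} + z_β)² · (σ₁² + σ₂²) / δ²
  = (2.576 + 1.036)² · (85² + 32² = 8249) / 27²
  = 13.0465 · 8249 / 729
  = 147.63
Design effect: 1.4 × 147.63 = 206.68.
Round up → n = 207 per group.

n = 207 per group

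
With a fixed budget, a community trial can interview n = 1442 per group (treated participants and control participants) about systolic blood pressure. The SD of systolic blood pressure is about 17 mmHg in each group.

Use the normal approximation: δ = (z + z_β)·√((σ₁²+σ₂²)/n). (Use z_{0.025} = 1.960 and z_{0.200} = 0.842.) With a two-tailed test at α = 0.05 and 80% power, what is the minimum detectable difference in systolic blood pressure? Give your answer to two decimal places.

Minimum detectable difference ≈ 1.77 mmHg

δ = (z_{α/2} + z_β) · √((σ₁²+σ₂²)/n)
  = (1.960 + 0.842) · √(578/1442)
  = 2.802 · √0.40083
  = 2.802 · 0.6331
  = 1.7740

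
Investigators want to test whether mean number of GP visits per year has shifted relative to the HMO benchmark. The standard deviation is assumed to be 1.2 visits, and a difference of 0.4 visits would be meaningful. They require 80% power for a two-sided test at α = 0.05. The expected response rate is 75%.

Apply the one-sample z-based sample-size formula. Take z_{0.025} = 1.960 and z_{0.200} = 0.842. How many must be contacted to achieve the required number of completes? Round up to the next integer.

n = (z_{α/2} + z_β)² · σ² / δ²
  = (1.960 + 0.842)² · 1.2² / 0.4²
  = 7.8512 · 1.44 / 0.16
  = 70.66
Adjust for 75% response: 70.66 / 0.75 = 94.21.
Round up → n = 95.

n = 95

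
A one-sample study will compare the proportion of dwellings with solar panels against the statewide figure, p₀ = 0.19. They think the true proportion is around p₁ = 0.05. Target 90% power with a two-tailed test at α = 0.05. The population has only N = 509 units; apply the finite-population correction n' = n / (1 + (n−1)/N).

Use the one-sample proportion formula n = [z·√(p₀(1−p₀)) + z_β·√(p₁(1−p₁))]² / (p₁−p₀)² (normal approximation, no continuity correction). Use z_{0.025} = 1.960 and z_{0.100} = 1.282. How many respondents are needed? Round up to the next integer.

n = [z_{α/2}·√(p₀q₀) + z_β·√(p₁q₁)]² / (p₁ − p₀)²
  = [1.960·√(0.19·0.81) + 1.282·√(0.05·0.95)]² / (-0.14)²
  = [1.960·0.3923 + 1.282·0.2179]² / 0.0196
  = [1.0483]² / 0.0196
  = 56.07
Finite-population correction (N = 509): 56.07 / (1 + (56.07 − 1)/509) = 50.60.
Round up → n = 51.

n = 51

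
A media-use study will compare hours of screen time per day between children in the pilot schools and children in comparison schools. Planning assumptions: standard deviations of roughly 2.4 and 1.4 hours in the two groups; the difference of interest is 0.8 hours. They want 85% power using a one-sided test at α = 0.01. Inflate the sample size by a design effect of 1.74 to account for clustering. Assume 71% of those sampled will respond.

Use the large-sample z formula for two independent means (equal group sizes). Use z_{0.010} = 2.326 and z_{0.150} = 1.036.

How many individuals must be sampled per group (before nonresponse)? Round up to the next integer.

n = 335 per group

n = (z_α + z_β)² · (σ₁² + σ₂²) / δ²
  = (2.326 + 1.036)² · (2.4² + 1.4² = 7.72) / 0.8²
  = 11.3030 · 7.72 / 0.64
  = 136.34
Design effect: 1.74 × 136.34 = 237.24.
Adjust for 71% response: 237.24 / 0.71 = 334.14.
Round up → n = 335 per group.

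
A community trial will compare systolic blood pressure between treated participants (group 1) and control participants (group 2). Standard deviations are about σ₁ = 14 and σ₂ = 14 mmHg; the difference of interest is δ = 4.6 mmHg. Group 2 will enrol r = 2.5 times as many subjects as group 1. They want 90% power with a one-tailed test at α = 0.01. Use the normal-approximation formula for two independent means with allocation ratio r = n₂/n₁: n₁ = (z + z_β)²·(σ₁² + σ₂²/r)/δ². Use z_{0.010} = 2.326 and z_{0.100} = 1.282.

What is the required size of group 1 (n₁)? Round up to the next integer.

n₁ = 169

n₁ = (z_α + z_β)² · (σ₁² + σ₂²/r) / δ²
   = (2.326 + 1.282)² · (14² + 14²/2.5) / 4.6²
   = 13.0177 · (196 + 78.4) / 21.16
   = 13.0177 · 274.4 / 21.16
   = 168.81
Round up → n₁ = 169; n₂ = r·n₁ = 2.5 × 169 = 423.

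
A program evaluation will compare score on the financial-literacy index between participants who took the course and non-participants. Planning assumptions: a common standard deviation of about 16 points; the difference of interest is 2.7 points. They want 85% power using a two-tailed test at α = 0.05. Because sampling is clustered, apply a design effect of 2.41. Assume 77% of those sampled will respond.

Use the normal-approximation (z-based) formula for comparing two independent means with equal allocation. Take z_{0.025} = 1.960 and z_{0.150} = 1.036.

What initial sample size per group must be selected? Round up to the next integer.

n = 1974 per group

n = (z_{α/2} + z_β)² · (σ₁² + σ₂²) / δ²
  = (1.960 + 1.036)² · (2·16² = 512) / 2.7²
  = 8.9760 · 512 / 7.29
  = 630.41
Design effect: 2.41 × 630.41 = 1519.30.
Adjust for 77% response: 1519.30 / 0.77 = 1973.11.
Round up → n = 1974 per group.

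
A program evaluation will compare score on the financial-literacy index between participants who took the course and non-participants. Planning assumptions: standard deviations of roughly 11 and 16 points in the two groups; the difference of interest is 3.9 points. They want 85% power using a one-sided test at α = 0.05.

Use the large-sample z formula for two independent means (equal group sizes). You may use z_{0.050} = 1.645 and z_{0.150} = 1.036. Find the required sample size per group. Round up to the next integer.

n = 179 per group

n = (z_α + z_β)² · (σ₁² + σ₂²) / δ²
  = (1.645 + 1.036)² · (11² + 16² = 377) / 3.9²
  = 7.1878 · 377 / 15.21
  = 178.16
Round up → n = 179 per group.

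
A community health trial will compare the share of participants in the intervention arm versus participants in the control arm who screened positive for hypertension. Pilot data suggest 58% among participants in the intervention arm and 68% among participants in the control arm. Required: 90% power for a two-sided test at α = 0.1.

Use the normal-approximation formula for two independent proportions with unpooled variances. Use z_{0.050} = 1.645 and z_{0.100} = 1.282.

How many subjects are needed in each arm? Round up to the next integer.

n = 396 per group

n = (z_{α/2} + z_β)² · [p₁(1−p₁) + p₂(1−p₂)] / (p₁ − p₂)²
  = (1.645 + 1.282)² · (0.58·0.42 + 0.68·0.32) / (-0.10)²
  = (2.927)² · (0.2436 + 0.2176) / 0.0100
  = 8.5673 · 0.4612 / 0.0100
  = 395.13
Round up → n = 396 per group.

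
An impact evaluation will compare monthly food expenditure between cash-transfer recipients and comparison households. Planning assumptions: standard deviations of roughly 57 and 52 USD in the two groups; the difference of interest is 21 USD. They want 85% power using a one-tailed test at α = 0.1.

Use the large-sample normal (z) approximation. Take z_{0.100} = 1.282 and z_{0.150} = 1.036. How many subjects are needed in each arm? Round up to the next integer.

n = (z_α + z_β)² · (σ₁² + σ₂²) / δ²
  = (1.282 + 1.036)² · (57² + 52² = 5953) / 21²
  = 5.3731 · 5953 / 441
  = 72.53
Round up → n = 73 per group.

n = 73 per group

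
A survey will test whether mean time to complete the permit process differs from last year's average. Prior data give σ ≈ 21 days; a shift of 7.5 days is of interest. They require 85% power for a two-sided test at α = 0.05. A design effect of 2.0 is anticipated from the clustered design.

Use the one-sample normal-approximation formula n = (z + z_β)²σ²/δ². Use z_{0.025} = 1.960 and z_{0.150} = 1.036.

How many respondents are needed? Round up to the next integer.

n = 141

n = (z_{α/2} + z_β)² · σ² / δ²
  = (1.960 + 1.036)² · 21² / 7.5²
  = 8.9760 · 441 / 56.25
  = 70.37
Design effect: 2.0 × 70.37 = 140.74.
Round up → n = 141.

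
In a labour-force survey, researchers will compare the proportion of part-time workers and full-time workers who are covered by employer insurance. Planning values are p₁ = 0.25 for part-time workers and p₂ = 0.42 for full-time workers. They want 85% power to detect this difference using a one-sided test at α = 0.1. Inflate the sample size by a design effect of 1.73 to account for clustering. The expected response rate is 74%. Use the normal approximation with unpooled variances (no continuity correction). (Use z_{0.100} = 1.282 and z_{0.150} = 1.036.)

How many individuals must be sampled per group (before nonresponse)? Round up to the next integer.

n = (z_α + z_β)² · [p₁(1−p₁) + p₂(1−p₂)] / (p₁ − p₂)²
  = (1.282 + 1.036)² · (0.25·0.75 + 0.42·0.58) / (-0.17)²
  = (2.318)² · (0.1875 + 0.2436) / 0.0289
  = 5.3731 · 0.4311 / 0.0289
  = 80.15
Design effect: 1.73 × 80.15 = 138.66.
Adjust for 74% response: 138.66 / 0.74 = 187.38.
Round up → n = 188 per group.

n = 188 per group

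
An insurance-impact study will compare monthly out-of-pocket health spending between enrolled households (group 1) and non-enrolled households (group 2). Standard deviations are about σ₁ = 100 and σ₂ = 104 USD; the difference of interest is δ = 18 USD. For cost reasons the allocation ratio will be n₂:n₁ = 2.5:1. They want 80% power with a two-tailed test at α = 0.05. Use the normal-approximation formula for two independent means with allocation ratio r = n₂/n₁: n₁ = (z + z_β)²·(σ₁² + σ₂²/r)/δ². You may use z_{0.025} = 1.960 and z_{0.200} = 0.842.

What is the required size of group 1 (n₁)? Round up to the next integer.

n₁ = (z_{α/2} + z_β)² · (σ₁² + σ₂²/r) / δ²
   = (1.960 + 0.842)² · (100² + 104²/2.5) / 18²
   = 7.8512 · (10000 + 4326.4) / 324
   = 7.8512 · 14326.4 / 324
   = 347.16
Round up → n₁ = 348; n₂ = r·n₁ = 2.5 × 348 = 870.

n₁ = 348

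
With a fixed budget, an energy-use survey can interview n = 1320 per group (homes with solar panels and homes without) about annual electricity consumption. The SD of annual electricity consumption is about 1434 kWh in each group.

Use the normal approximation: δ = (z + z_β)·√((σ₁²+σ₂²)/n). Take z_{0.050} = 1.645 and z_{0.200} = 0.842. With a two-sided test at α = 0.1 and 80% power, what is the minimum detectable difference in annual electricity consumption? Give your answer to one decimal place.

Minimum detectable difference ≈ 138.8 kWh

δ = (z_{α/2} + z_β) · √((σ₁²+σ₂²)/n)
  = (1.645 + 0.842) · √(4112712/1320)
  = 2.487 · √3115.7
  = 2.487 · 55.8184
  = 138.8203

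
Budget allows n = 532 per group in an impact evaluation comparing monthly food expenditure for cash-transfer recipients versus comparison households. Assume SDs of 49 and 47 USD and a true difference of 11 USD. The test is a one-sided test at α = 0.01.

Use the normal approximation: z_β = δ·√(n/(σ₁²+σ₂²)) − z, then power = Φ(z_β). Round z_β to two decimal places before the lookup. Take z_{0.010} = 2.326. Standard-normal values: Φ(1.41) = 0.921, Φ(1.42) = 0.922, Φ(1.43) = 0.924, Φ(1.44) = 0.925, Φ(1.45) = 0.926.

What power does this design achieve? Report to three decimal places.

z_β = δ·√(n/(σ₁²+σ₂²)) − z_α
    = 11 · √(532/4610) − 2.326
    = 11 · 0.33971 − 2.326
    = 3.7368 − 2.326 = 1.4108 → 1.41
Power = Φ(1.41) = 0.921.

Power ≈ 0.921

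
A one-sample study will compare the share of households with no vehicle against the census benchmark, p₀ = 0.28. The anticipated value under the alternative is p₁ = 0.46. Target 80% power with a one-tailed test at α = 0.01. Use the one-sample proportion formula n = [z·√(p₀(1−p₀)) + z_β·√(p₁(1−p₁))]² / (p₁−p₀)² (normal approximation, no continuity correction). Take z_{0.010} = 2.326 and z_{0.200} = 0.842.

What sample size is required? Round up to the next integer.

n = [z_α·√(p₀q₀) + z_β·√(p₁q₁)]² / (p₁ − p₀)²
  = [2.326·√(0.28·0.72) + 0.842·√(0.46·0.54)]² / (0.18)²
  = [2.326·0.4490 + 0.842·0.4984]² / 0.0324
  = [1.4640]² / 0.0324
  = 66.15
Round up → n = 67.

n = 67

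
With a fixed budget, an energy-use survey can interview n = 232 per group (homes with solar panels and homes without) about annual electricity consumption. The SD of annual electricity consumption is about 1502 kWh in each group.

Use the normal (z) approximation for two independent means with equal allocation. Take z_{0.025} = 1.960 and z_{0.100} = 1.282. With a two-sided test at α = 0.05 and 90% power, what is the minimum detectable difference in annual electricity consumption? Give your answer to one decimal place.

δ = (z_{α/2} + z_β) · √((σ₁²+σ₂²)/n)
  = (1.960 + 1.282) · √(4512008/232)
  = 3.242 · √19448.3
  = 3.242 · 139.4572
  = 452.1202

Minimum detectable difference ≈ 452.1 kWh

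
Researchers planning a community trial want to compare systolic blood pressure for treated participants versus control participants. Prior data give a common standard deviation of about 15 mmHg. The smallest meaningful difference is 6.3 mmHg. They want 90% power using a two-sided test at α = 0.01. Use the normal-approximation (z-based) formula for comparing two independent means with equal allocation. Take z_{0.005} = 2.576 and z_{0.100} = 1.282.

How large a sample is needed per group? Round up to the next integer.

n = (z_{α/2} + z_β)² · (σ₁² + σ₂²) / δ²
  = (2.576 + 1.282)² · (2·15² = 450) / 6.3²
  = 14.8842 · 450 / 39.69
  = 168.75
Round up → n = 169 per group.

n = 169 per group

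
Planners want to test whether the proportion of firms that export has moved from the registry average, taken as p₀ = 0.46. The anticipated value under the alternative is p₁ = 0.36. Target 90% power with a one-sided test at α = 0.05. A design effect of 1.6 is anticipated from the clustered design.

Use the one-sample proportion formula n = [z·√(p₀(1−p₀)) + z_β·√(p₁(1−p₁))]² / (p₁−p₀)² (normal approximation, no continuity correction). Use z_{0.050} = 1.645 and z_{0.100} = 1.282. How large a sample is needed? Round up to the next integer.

n = 330

n = [z_α·√(p₀q₀) + z_β·√(p₁q₁)]² / (p₁ − p₀)²
  = [1.645·√(0.46·0.54) + 1.282·√(0.36·0.64)]² / (-0.10)²
  = [1.645·0.4984 + 1.282·0.4800]² / 0.0100
  = [1.4352]² / 0.0100
  = 205.99
Design effect: 1.6 × 205.99 = 329.58.
Round up → n = 330.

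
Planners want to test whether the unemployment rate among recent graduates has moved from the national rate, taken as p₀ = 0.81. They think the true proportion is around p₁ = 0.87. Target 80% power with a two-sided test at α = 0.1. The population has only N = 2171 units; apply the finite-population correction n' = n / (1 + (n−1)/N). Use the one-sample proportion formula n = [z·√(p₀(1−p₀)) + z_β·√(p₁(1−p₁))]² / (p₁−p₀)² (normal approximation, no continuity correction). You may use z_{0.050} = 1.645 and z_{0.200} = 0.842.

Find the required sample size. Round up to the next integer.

n = [z_{α/2}·√(p₀q₀) + z_β·√(p₁q₁)]² / (p₁ − p₀)²
  = [1.645·√(0.81·0.19) + 0.842·√(0.87·0.13)]² / (0.06)²
  = [1.645·0.3923 + 0.842·0.3363]² / 0.0036
  = [0.9285]² / 0.0036
  = 239.48
Finite-population correction (N = 2171): 239.48 / (1 + (239.48 − 1)/2171) = 215.77.
Round up → n = 216.

n = 216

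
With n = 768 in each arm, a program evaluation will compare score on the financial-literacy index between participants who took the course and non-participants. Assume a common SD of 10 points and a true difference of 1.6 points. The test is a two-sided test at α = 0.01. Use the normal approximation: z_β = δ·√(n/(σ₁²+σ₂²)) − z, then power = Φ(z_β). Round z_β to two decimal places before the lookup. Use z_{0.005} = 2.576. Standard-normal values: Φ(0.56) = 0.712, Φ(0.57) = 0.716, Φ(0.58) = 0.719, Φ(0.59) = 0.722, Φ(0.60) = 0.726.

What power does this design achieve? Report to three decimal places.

z_β = δ·√(n/(σ₁²+σ₂²)) − z_{α/2}
    = 1.6 · √(768/200) − 2.576
    = 1.6 · 1.95959 − 2.576
    = 3.1353 − 2.576 = 0.5593 → 0.56
Power = Φ(0.56) = 0.712.

Power ≈ 0.712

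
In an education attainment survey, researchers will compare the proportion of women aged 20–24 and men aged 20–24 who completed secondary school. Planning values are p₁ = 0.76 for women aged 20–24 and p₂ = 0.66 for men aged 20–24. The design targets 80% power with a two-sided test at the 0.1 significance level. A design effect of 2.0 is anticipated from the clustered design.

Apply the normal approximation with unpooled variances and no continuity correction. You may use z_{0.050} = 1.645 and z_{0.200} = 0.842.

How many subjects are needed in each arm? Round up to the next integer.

n = 504 per group

n = (z_{α/2} + z_β)² · [p₁(1−p₁) + p₂(1−p₂)] / (p₁ − p₂)²
  = (1.645 + 0.842)² · (0.76·0.24 + 0.66·0.34) / (0.10)²
  = (2.487)² · (0.1824 + 0.2244) / 0.0100
  = 6.1852 · 0.4068 / 0.0100
  = 251.61
Design effect: 2.0 × 251.61 = 503.23.
Round up → n = 504 per group.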